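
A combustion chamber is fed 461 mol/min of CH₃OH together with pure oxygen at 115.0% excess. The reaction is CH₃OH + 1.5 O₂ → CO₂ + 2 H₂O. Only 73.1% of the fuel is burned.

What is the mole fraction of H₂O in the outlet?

Stoichiometric O₂ = 1.5 × 461 = 691.5 mol/min; O₂ fed = 691.5 × 2.150 = 1487 mol/min.
Fuel reacted = 0.731 × 461 → ξ = 337 mol/min.
Outlet (n = n₀ + ν ξ):
  CH₃OH: 461 − 1(337) = 124
  O₂: 1487 − 1.5(337) = 981.2
  CO₂: 0 + 1(337) = 337
  H₂O: 0 + 2(337) = 674
Total out = 2116 mol/min; y_H₂O = 674 / 2116 = 0.3185.

0.318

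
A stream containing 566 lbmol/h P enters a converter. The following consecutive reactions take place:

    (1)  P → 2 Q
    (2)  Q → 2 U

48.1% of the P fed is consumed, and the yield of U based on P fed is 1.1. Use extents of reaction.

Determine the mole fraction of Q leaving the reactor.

0.203

Conversion of P: P consumed = 1ξ₁ = 0.481 × 566 → ξ₁ = 272.2 lbmol/h.
Yield of U: 2ξ₂ / 566 = 1.1 → ξ₂ = 311.3 lbmol/h.
Outlet amounts (n = n₀ + Σ ν·ξ):
  P: 566 − 1(272.2) = 293.8
  Q: 0 + 2(272.2) − 1(311.3) = 233.2
  U: 0 + 2(311.3) = 622.6
Total out = 1150 lbmol/h; y_Q = 233.2 / 1150 = 0.2029.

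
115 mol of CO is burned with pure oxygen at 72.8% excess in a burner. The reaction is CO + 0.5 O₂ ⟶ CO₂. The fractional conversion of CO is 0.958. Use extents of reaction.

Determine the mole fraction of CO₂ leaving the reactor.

0.692

Stoichiometric O₂ = 0.5 × 115 = 57.5 mol; O₂ fed = 57.5 × 1.728 = 99.36 mol.
Fuel reacted = 0.958 × 115 → ξ = 110.2 mol.
Outlet (n = n₀ + ν ξ):
  CO: 115 − 1(110.2) = 4.83
  O₂: 99.36 − 0.5(110.2) = 44.27
  CO₂: 0 + 1(110.2) = 110.2
Total out = 159.3 mol; y_CO₂ = 110.2 / 159.3 = 0.6917.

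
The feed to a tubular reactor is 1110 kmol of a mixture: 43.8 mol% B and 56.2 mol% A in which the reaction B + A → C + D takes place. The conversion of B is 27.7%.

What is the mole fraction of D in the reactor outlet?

B reacted = 0.277 × 486.2 = 134.7 kmol; ν_B = −1, so ξ = 134.7/1 = 134.7 kmol.
Outlet amounts (n = n₀ + ν ξ):
  B: 486.2 − 1(134.7) = 351.5
  A: 623.8 − 1(134.7) = 489.1
  C: 0 + 1(134.7) = 134.7
  D: 0 + 1(134.7) = 134.7
Total out = 1110 kmol; y_D = 134.7 / 1110 = 0.1213.

0.121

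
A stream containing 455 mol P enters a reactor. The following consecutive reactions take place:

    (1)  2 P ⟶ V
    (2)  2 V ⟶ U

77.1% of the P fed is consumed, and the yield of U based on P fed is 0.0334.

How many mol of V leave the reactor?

145 mol

Conversion of P: P consumed = 2ξ₁ = 0.771 × 455 → ξ₁ = 175.4 mol.
Yield of U: 1ξ₂ / 455 = 0.0334 → ξ₂ = 15.2 mol.
Outlet amounts (n = n₀ + Σ ν·ξ):
  P: 455 − 2(175.4) = 104.2
  V: 0 + 1(175.4) − 2(15.2) = 145
  U: 0 + 1(15.2) = 15.2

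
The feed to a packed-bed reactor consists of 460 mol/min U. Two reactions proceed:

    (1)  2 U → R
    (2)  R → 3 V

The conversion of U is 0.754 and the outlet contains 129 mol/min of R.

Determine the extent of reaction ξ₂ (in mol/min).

Conversion of U: U consumed = 2ξ₁ = 0.754 × 460 → ξ₁ = 173.4 mol/min.
R balance: n_R = 0 + 1ξ₁ − 1ξ₂ = 129 → ξ₂ = (1·173.4 − 129)/1 = 44.42 mol/min.
Outlet amounts (n = n₀ + Σ ν·ξ):
  U: 460 − 2(173.4) = 113.2
  R: 0 + 1(173.4) − 1(44.42) = 129
  V: 0 + 3(44.42) = 133.3

ξ₂ = 44.4 mol/min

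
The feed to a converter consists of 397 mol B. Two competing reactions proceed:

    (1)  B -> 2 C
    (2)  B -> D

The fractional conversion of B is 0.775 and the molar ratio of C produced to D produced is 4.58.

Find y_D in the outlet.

Conversion of B: B consumed = 0.775 × 397 = 307.7 mol = 1ξ₁ + 1ξ₂.
Selectivity: 2ξ₁ / (1ξ₂) = 4.58 → ξ₁ = 2.29 ξ₂.
Substitute: (1·2.29 + 1) ξ₂ = 307.7 → ξ₂ = 93.52 mol, ξ₁ = 214.2 mol.
Outlet amounts (n = n₀ + Σ ν·ξ):
  B: 397 − 1(214.2) − 1(93.52) = 89.32
  C: 0 + 2(214.2) = 428.3
  D: 0 + 1(93.52) = 93.52
Total out = 611.2 mol; y_D = 93.52 / 611.2 = 0.153.

0.153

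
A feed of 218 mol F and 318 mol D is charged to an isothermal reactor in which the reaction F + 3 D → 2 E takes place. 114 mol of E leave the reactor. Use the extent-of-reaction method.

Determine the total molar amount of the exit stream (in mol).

422 mol

For E: n = n₀ + 2ξ → 114 = 0 + 2ξ, giving ξ = 57 mol.
Outlet amounts (n = n₀ + ν ξ):
  F: 218 − 1(57) = 161
  D: 318 − 3(57) = 147
  E: 0 + 2(57) = 114
Total out = 161 + 147 + 114 = 422 mol.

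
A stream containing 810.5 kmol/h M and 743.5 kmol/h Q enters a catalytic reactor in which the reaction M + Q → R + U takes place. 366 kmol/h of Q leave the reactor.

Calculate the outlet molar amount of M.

For Q: n = n₀ − 1ξ → 366 = 743.5 − 1ξ, giving ξ = 377.5 kmol/h.
Outlet amounts (n = n₀ + ν ξ):
  M: 810.5 − 1(377.5) = 433
  Q: 743.5 − 1(377.5) = 366
  R: 0 + 1(377.5) = 377.5
  U: 0 + 1(377.5) = 377.5

433 kmol/h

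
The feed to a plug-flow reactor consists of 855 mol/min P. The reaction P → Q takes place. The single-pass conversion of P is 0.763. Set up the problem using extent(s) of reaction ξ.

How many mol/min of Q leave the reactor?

P reacted = 0.763 × 855 = 652.4 mol/min; ν_P = −1, so ξ = 652.4/1 = 652.4 mol/min.
Outlet amounts (n = n₀ + ν ξ):
  P: 855 − 1(652.4) = 202.6
  Q: 0 + 1(652.4) = 652.4

652 mol/min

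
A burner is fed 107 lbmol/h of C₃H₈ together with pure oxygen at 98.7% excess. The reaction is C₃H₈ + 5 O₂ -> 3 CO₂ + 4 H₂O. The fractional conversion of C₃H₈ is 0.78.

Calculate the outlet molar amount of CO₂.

Stoichiometric O₂ = 5 × 107 = 535 lbmol/h; O₂ fed = 535 × 1.987 = 1063 lbmol/h.
Fuel reacted = 0.78 × 107 → ξ = 83.46 lbmol/h.
Outlet (n = n₀ + ν ξ):
  C₃H₈: 107 − 1(83.46) = 23.54
  O₂: 1063 − 5(83.46) = 645.7
  CO₂: 0 + 3(83.46) = 250.4
  H₂O: 0 + 4(83.46) = 333.8

250 lbmol/h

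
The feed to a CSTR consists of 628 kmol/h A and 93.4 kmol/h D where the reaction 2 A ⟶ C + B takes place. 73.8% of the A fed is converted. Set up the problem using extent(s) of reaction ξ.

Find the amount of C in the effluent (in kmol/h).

232 kmol/h

A reacted = 0.738 × 628 = 463.5 kmol/h; ν_A = −2, so ξ = 463.5/2 = 231.7 kmol/h.
Outlet amounts (n = n₀ + ν ξ):
  A: 628 − 2(231.7) = 164.5
  C: 0 + 1(231.7) = 231.7
  B: 0 + 1(231.7) = 231.7
  D: 93.4 (inert)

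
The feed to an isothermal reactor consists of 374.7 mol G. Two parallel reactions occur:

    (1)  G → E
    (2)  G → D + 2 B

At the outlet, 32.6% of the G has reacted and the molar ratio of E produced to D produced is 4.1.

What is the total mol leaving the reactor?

423 mol

Conversion of G: G consumed = 0.326 × 374.7 = 122.2 mol = 1ξ₁ + 1ξ₂.
Selectivity: 1ξ₁ / (1ξ₂) = 4.1 → ξ₁ = 4.1 ξ₂.
Substitute: (1·4.1 + 1) ξ₂ = 122.2 → ξ₂ = 23.95 mol, ξ₁ = 98.2 mol.
Outlet amounts (n = n₀ + Σ ν·ξ):
  G: 374.7 − 1(98.2) − 1(23.95) = 252.5
  E: 0 + 1(98.2) = 98.2
  D: 0 + 1(23.95) = 23.95
  B: 0 + 2(23.95) = 47.9
Total out = 252.5 + 98.2 + 23.95 + 47.9 = 422.6 mol.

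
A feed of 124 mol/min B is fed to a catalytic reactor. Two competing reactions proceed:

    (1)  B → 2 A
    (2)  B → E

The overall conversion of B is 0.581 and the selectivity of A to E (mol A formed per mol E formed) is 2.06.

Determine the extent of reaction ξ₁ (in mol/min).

Conversion of B: B consumed = 0.581 × 124 = 72.04 mol/min = 1ξ₁ + 1ξ₂.
Selectivity: 2ξ₁ / (1ξ₂) = 2.06 → ξ₁ = 1.03 ξ₂.
Substitute: (1·1.03 + 1) ξ₂ = 72.04 → ξ₂ = 35.49 mol/min, ξ₁ = 36.55 mol/min.
Outlet amounts (n = n₀ + Σ ν·ξ):
  B: 124 − 1(36.55) − 1(35.49) = 51.96
  A: 0 + 2(36.55) = 73.11
  E: 0 + 1(35.49) = 35.49

ξ₁ = 36.6 mol/min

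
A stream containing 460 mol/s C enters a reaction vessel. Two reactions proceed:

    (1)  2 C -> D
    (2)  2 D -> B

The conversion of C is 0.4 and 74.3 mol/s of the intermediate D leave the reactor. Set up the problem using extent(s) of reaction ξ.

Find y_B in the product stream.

Conversion of C: C consumed = 2ξ₁ = 0.4 × 460 → ξ₁ = 92 mol/s.
D balance: n_D = 0 + 1ξ₁ − 2ξ₂ = 74.3 → ξ₂ = (1·92 − 74.3)/2 = 8.85 mol/s.
Outlet amounts (n = n₀ + Σ ν·ξ):
  C: 460 − 2(92) = 276
  D: 0 + 1(92) − 2(8.85) = 74.3
  B: 0 + 1(8.85) = 8.85
Total out = 359.1 mol/s; y_B = 8.85 / 359.1 = 0.02464.

0.0246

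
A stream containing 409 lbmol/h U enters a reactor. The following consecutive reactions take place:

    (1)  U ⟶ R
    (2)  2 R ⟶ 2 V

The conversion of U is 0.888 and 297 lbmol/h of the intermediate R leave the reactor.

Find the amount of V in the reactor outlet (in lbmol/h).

Conversion of U: U consumed = 1ξ₁ = 0.888 × 409 → ξ₁ = 363.2 lbmol/h.
R balance: n_R = 0 + 1ξ₁ − 2ξ₂ = 297 → ξ₂ = (1·363.2 − 297)/2 = 33.1 lbmol/h.
Outlet amounts (n = n₀ + Σ ν·ξ):
  U: 409 − 1(363.2) = 45.81
  R: 0 + 1(363.2) − 2(33.1) = 297
  V: 0 + 2(33.1) = 66.19

66.2 lbmol/h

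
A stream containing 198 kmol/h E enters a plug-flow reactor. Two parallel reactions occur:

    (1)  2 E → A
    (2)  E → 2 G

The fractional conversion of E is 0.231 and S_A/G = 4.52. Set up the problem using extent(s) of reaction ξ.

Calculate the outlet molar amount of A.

Conversion of E: E consumed = 0.231 × 198 = 45.74 kmol/h = 2ξ₁ + 1ξ₂.
Selectivity: 1ξ₁ / (2ξ₂) = 4.52 → ξ₁ = 9.04 ξ₂.
Substitute: (2·9.04 + 1) ξ₂ = 45.74 → ξ₂ = 2.397 kmol/h, ξ₁ = 21.67 kmol/h.
Outlet amounts (n = n₀ + Σ ν·ξ):
  E: 198 − 2(21.67) − 1(2.397) = 152.3
  A: 0 + 1(21.67) = 21.67
  G: 0 + 2(2.397) = 4.794

21.7 kmol/h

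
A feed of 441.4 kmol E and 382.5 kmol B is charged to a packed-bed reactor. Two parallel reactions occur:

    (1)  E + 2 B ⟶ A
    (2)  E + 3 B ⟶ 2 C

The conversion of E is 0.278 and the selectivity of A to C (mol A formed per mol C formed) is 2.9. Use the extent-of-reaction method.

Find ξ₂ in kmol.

Conversion of E: E consumed = 0.278 × 441.4 = 122.7 kmol = 1ξ₁ + 1ξ₂.
Selectivity: 1ξ₁ / (2ξ₂) = 2.9 → ξ₁ = 5.8 ξ₂.
Substitute: (1·5.8 + 1) ξ₂ = 122.7 → ξ₂ = 18.05 kmol, ξ₁ = 104.7 kmol.
Outlet amounts (n = n₀ + Σ ν·ξ):
  E: 441.4 − 1(104.7) − 1(18.05) = 318.7
  B: 382.5 − 2(104.7) − 3(18.05) = 119
  A: 0 + 1(104.7) = 104.7
  C: 0 + 2(18.05) = 36.09

ξ₂ = 18 kmol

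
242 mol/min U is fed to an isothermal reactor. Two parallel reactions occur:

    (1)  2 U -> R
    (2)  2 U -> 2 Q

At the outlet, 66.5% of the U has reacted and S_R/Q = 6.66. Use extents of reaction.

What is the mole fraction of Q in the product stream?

0.0672

Conversion of U: U consumed = 0.665 × 242 = 160.9 mol/min = 2ξ₁ + 2ξ₂.
Selectivity: 1ξ₁ / (2ξ₂) = 6.66 → ξ₁ = 13.32 ξ₂.
Substitute: (2·13.32 + 2) ξ₂ = 160.9 → ξ₂ = 5.619 mol/min, ξ₁ = 74.85 mol/min.
Outlet amounts (n = n₀ + Σ ν·ξ):
  U: 242 − 2(74.85) − 2(5.619) = 81.07
  R: 0 + 1(74.85) = 74.85
  Q: 0 + 2(5.619) = 11.24
Total out = 167.2 mol/min; y_Q = 11.24 / 167.2 = 0.06723.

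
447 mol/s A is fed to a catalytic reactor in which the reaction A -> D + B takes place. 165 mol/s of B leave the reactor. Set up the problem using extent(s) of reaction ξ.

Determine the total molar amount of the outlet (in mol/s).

612 mol/s

For B: n = n₀ + 1ξ → 165 = 0 + 1ξ, giving ξ = 165 mol/s.
Outlet amounts (n = n₀ + ν ξ):
  A: 447 − 1(165) = 282
  D: 0 + 1(165) = 165
  B: 0 + 1(165) = 165
Total out = 282 + 165 + 165 = 612 mol/s.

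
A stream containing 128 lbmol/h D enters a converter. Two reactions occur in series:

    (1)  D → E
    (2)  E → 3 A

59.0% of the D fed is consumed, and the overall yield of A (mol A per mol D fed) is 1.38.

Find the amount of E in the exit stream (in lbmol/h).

Conversion of D: D consumed = 1ξ₁ = 0.59 × 128 → ξ₁ = 75.52 lbmol/h.
Yield of A: 3ξ₂ / 128 = 1.38 → ξ₂ = 58.88 lbmol/h.
Outlet amounts (n = n₀ + Σ ν·ξ):
  D: 128 − 1(75.52) = 52.48
  E: 0 + 1(75.52) − 1(58.88) = 16.64
  A: 0 + 3(58.88) = 176.6

16.6 lbmol/h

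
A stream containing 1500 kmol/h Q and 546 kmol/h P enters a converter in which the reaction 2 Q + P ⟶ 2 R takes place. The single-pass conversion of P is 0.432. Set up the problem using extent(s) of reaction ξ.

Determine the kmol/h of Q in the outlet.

1030 kmol/h

P reacted = 0.432 × 546 = 235.9 kmol/h; ν_P = −1, so ξ = 235.9/1 = 235.9 kmol/h.
Outlet amounts (n = n₀ + ν ξ):
  Q: 1500 − 2(235.9) = 1028
  P: 546 − 1(235.9) = 310.1
  R: 0 + 2(235.9) = 471.7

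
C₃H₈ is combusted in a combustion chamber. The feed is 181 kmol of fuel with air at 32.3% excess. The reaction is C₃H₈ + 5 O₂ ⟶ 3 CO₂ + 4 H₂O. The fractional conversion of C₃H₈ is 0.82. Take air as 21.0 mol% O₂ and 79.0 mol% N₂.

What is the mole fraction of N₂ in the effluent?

0.747

Stoichiometric O₂ = 5 × 181 = 905 kmol; O₂ fed = 905 × 1.323 = 1197 kmol.
N₂ fed = 1197 × 79/21 = 4504 kmol.
Fuel reacted = 0.82 × 181 → ξ = 148.4 kmol.
Outlet (n = n₀ + ν ξ):
  C₃H₈: 181 − 1(148.4) = 32.58
  O₂: 1197 − 5(148.4) = 455.2
  N₂: 4504 (inert)
  CO₂: 0 + 3(148.4) = 445.3
  H₂O: 0 + 4(148.4) = 593.7
Total out = 6031 kmol; y_N₂ = 4504 / 6031 = 0.7468.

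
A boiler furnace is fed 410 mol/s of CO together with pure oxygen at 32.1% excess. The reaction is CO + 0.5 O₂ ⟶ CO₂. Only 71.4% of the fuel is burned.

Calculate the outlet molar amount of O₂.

Stoichiometric O₂ = 0.5 × 410 = 205 mol/s; O₂ fed = 205 × 1.321 = 270.8 mol/s.
Fuel reacted = 0.714 × 410 → ξ = 292.7 mol/s.
Outlet (n = n₀ + ν ξ):
  CO: 410 − 1(292.7) = 117.3
  O₂: 270.8 − 0.5(292.7) = 124.4
  CO₂: 0 + 1(292.7) = 292.7

124 mol/s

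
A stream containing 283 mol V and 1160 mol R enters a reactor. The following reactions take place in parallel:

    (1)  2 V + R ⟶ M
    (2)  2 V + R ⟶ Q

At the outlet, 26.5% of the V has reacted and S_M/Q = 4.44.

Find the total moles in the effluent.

1370 mol

Conversion of V: V consumed = 0.265 × 283 = 75 mol = 2ξ₁ + 2ξ₂.
Selectivity: 1ξ₁ / (1ξ₂) = 4.44 → ξ₁ = 4.44 ξ₂.
Substitute: (2·4.44 + 2) ξ₂ = 75 → ξ₂ = 6.893 mol, ξ₁ = 30.6 mol.
Outlet amounts (n = n₀ + Σ ν·ξ):
  V: 283 − 2(30.6) − 2(6.893) = 208
  R: 1160 − 1(30.6) − 1(6.893) = 1123
  M: 0 + 1(30.6) = 30.6
  Q: 0 + 1(6.893) = 6.893
Total out = 208 + 1123 + 30.6 + 6.893 = 1368 mol.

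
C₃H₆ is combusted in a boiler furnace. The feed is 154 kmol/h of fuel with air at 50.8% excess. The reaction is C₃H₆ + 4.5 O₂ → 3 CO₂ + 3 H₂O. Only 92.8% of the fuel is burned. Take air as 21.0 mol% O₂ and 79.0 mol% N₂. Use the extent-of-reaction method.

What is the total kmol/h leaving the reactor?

Stoichiometric O₂ = 4.5 × 154 = 693 kmol/h; O₂ fed = 693 × 1.508 = 1045 kmol/h.
N₂ fed = 1045 × 79/21 = 3931 kmol/h.
Fuel reacted = 0.928 × 154 → ξ = 142.9 kmol/h.
Outlet (n = n₀ + ν ξ):
  C₃H₆: 154 − 1(142.9) = 11.09
  O₂: 1045 − 4.5(142.9) = 401.9
  N₂: 3931 (inert)
  CO₂: 0 + 3(142.9) = 428.7
  H₂O: 0 + 3(142.9) = 428.7
Total out = 11.09 + 401.9 + 3931 + 428.7 + 428.7 = 5202 kmol/h.

5200 kmol/h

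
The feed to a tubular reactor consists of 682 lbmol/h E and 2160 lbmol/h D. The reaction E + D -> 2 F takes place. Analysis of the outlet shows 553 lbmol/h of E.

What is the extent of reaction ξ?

ξ = 129 lbmol/h

For E: n = n₀ − 1ξ → 553 = 682 − 1ξ, giving ξ = 129 lbmol/h.
Outlet amounts (n = n₀ + ν ξ):
  E: 682 − 1(129) = 553
  D: 2160 − 1(129) = 2031
  F: 0 + 2(129) = 258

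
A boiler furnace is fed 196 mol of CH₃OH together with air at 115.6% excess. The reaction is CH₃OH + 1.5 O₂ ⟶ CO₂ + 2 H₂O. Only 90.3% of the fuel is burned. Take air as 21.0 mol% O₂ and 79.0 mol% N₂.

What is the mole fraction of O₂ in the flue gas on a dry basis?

Stoichiometric O₂ = 1.5 × 196 = 294 mol; O₂ fed = 294 × 2.156 = 633.9 mol.
N₂ fed = 633.9 × 79/21 = 2385 mol.
Fuel reacted = 0.903 × 196 → ξ = 177 mol.
Outlet (n = n₀ + ν ξ):
  CH₃OH: 196 − 1(177) = 19.01
  O₂: 633.9 − 1.5(177) = 368.4
  N₂: 2385 (inert)
  CO₂: 0 + 1(177) = 177
  H₂O: 0 + 2(177) = 354
Dry total = 2949 mol; y_O₂ (dry) = 368.4 / 2949 = 0.1249.

0.125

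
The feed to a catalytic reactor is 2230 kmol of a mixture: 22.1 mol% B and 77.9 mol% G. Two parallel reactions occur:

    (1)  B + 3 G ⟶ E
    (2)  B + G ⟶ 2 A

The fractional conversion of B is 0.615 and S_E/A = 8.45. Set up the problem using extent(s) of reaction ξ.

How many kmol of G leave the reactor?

Conversion of B: B consumed = 0.615 × 492.8 = 303.1 kmol = 1ξ₁ + 1ξ₂.
Selectivity: 1ξ₁ / (2ξ₂) = 8.45 → ξ₁ = 16.9 ξ₂.
Substitute: (1·16.9 + 1) ξ₂ = 303.1 → ξ₂ = 16.93 kmol, ξ₁ = 286.2 kmol.
Outlet amounts (n = n₀ + Σ ν·ξ):
  B: 492.8 − 1(286.2) − 1(16.93) = 189.7
  G: 1737 − 3(286.2) − 1(16.93) = 861.8
  E: 0 + 1(286.2) = 286.2
  A: 0 + 2(16.93) = 33.86

862 kmol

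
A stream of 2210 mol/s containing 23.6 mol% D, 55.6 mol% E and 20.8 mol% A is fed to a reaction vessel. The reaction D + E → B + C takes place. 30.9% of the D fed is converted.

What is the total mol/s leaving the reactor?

D reacted = 0.309 × 521.6 = 161.2 mol/s; ν_D = −1, so ξ = 161.2/1 = 161.2 mol/s.
Outlet amounts (n = n₀ + ν ξ):
  D: 521.6 − 1(161.2) = 360.4
  E: 1229 − 1(161.2) = 1068
  B: 0 + 1(161.2) = 161.2
  C: 0 + 1(161.2) = 161.2
  A: 459.7 (inert)
Total out = 360.4 + 1068 + 161.2 + 161.2 + 459.7 = 2210 mol/s.

2210 mol/s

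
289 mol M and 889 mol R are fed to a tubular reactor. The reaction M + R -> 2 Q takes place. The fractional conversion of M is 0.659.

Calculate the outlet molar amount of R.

699 mol

M reacted = 0.659 × 289 = 190.5 mol; ν_M = −1, so ξ = 190.5/1 = 190.5 mol.
Outlet amounts (n = n₀ + ν ξ):
  M: 289 − 1(190.5) = 98.55
  R: 889 − 1(190.5) = 698.5
  Q: 0 + 2(190.5) = 380.9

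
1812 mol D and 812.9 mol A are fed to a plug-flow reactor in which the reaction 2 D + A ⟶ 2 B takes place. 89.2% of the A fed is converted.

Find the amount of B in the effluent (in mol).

A reacted = 0.892 × 812.9 = 725.1 mol; ν_A = −1, so ξ = 725.1/1 = 725.1 mol.
Outlet amounts (n = n₀ + ν ξ):
  D: 1812 − 2(725.1) = 361.8
  A: 812.9 − 1(725.1) = 87.79
  B: 0 + 2(725.1) = 1450

1450 mol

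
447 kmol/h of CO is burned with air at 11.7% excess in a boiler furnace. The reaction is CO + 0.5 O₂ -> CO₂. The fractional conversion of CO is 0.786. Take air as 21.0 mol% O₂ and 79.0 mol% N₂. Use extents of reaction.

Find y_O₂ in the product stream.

0.0507

Stoichiometric O₂ = 0.5 × 447 = 223.5 kmol/h; O₂ fed = 223.5 × 1.117 = 249.6 kmol/h.
N₂ fed = 249.6 × 79/21 = 939.2 kmol/h.
Fuel reacted = 0.786 × 447 → ξ = 351.3 kmol/h.
Outlet (n = n₀ + ν ξ):
  CO: 447 − 1(351.3) = 95.66
  O₂: 249.6 − 0.5(351.3) = 73.98
  N₂: 939.2 (inert)
  CO₂: 0 + 1(351.3) = 351.3
Total out = 1460 kmol/h; y_O₂ = 73.98 / 1460 = 0.05067.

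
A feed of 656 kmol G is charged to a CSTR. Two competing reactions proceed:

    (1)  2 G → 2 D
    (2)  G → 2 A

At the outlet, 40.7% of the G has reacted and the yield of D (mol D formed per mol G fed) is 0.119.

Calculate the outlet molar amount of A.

378 kmol

Yield of D: 2ξ₁ / 656 = 0.119 → ξ₁ = 39.03 kmol.
Conversion of G: 2ξ₁ + 1ξ₂ = 0.407 × 656 = 267 → ξ₂ = 188.9 kmol.
Outlet amounts (n = n₀ + Σ ν·ξ):
  G: 656 − 2(39.03) − 1(188.9) = 389
  D: 0 + 2(39.03) = 78.06
  A: 0 + 2(188.9) = 377.9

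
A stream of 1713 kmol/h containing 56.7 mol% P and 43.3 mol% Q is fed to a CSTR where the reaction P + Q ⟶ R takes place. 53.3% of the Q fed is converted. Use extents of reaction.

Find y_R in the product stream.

0.3

Q reacted = 0.533 × 741.7 = 395.3 kmol/h; ν_Q = −1, so ξ = 395.3/1 = 395.3 kmol/h.
Outlet amounts (n = n₀ + ν ξ):
  P: 971.3 − 1(395.3) = 575.9
  Q: 741.7 − 1(395.3) = 346.4
  R: 0 + 1(395.3) = 395.3
Total out = 1318 kmol/h; y_R = 395.3 / 1318 = 0.3.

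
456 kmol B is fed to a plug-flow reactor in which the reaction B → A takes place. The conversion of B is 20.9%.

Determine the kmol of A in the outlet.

95.3 kmol

B reacted = 0.209 × 456 = 95.3 kmol; ν_B = −1, so ξ = 95.3/1 = 95.3 kmol.
Outlet amounts (n = n₀ + ν ξ):
  B: 456 − 1(95.3) = 360.7
  A: 0 + 1(95.3) = 95.3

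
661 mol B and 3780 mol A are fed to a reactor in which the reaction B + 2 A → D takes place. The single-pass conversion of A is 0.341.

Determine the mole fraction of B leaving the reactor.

A reacted = 0.341 × 3780 = 1289 mol; ν_A = −2, so ξ = 1289/2 = 644.5 mol.
Outlet amounts (n = n₀ + ν ξ):
  B: 661 − 1(644.5) = 16.51
  A: 3780 − 2(644.5) = 2491
  D: 0 + 1(644.5) = 644.5
Total out = 3152 mol; y_B = 16.51 / 3152 = 0.005238.

0.00524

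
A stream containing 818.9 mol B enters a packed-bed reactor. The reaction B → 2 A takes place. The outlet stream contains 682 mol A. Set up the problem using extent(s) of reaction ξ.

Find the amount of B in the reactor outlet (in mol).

478 mol

For A: n = n₀ + 2ξ → 682 = 0 + 2ξ, giving ξ = 341 mol.
Outlet amounts (n = n₀ + ν ξ):
  B: 818.9 − 1(341) = 477.9
  A: 0 + 2(341) = 682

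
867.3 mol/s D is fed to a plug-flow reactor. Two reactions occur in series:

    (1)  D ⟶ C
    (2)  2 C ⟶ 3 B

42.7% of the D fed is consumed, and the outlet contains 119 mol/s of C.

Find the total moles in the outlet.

993 mol/s

Conversion of D: D consumed = 1ξ₁ = 0.427 × 867.3 → ξ₁ = 370.3 mol/s.
C balance: n_C = 0 + 1ξ₁ − 2ξ₂ = 119 → ξ₂ = (1·370.3 − 119)/2 = 125.7 mol/s.
Outlet amounts (n = n₀ + Σ ν·ξ):
  D: 867.3 − 1(370.3) = 497
  C: 0 + 1(370.3) − 2(125.7) = 119
  B: 0 + 3(125.7) = 377
Total out = 497 + 119 + 377 = 993 mol/s.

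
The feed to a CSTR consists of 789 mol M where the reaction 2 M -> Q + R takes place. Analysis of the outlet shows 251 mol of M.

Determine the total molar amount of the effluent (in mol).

For M: n = n₀ − 2ξ → 251 = 789 − 2ξ, giving ξ = 269 mol.
Outlet amounts (n = n₀ + ν ξ):
  M: 789 − 2(269) = 251
  Q: 0 + 1(269) = 269
  R: 0 + 1(269) = 269
Total out = 251 + 269 + 269 = 789 mol.

789 mol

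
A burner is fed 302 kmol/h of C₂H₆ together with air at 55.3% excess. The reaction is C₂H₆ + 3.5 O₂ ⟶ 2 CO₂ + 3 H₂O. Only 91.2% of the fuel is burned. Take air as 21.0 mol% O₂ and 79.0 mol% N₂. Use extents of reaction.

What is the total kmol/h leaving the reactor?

Stoichiometric O₂ = 3.5 × 302 = 1057 kmol/h; O₂ fed = 1057 × 1.553 = 1642 kmol/h.
N₂ fed = 1642 × 79/21 = 6175 kmol/h.
Fuel reacted = 0.912 × 302 → ξ = 275.4 kmol/h.
Outlet (n = n₀ + ν ξ):
  C₂H₆: 302 − 1(275.4) = 26.58
  O₂: 1642 − 3.5(275.4) = 677.5
  N₂: 6175 (inert)
  CO₂: 0 + 2(275.4) = 550.8
  H₂O: 0 + 3(275.4) = 826.3
Total out = 26.58 + 677.5 + 6175 + 550.8 + 826.3 = 8256 kmol/h.

8260 kmol/h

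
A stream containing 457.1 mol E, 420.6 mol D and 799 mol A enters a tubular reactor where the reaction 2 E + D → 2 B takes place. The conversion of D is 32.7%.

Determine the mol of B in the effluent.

275 mol

D reacted = 0.327 × 420.6 = 137.5 mol; ν_D = −1, so ξ = 137.5/1 = 137.5 mol.
Outlet amounts (n = n₀ + ν ξ):
  E: 457.1 − 2(137.5) = 182
  D: 420.6 − 1(137.5) = 283.1
  B: 0 + 2(137.5) = 275.1
  A: 799 (inert)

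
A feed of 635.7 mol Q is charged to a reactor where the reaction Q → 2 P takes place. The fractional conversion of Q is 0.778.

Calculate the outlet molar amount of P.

989 mol

Q reacted = 0.778 × 635.7 = 494.6 mol; ν_Q = −1, so ξ = 494.6/1 = 494.6 mol.
Outlet amounts (n = n₀ + ν ξ):
  Q: 635.7 − 1(494.6) = 141.1
  P: 0 + 2(494.6) = 989.1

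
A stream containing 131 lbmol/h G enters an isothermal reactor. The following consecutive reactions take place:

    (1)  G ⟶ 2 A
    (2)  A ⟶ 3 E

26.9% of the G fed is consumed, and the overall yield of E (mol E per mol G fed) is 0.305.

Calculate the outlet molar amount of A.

57.2 lbmol/h

Conversion of G: G consumed = 1ξ₁ = 0.269 × 131 → ξ₁ = 35.24 lbmol/h.
Yield of E: 3ξ₂ / 131 = 0.305 → ξ₂ = 13.32 lbmol/h.
Outlet amounts (n = n₀ + Σ ν·ξ):
  G: 131 − 1(35.24) = 95.76
  A: 0 + 2(35.24) − 1(13.32) = 57.16
  E: 0 + 3(13.32) = 39.95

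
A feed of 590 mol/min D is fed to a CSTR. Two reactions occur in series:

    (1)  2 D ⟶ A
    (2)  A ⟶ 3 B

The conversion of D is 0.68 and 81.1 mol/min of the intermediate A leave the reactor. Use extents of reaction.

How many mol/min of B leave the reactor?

359 mol/min

Conversion of D: D consumed = 2ξ₁ = 0.68 × 590 → ξ₁ = 200.6 mol/min.
A balance: n_A = 0 + 1ξ₁ − 1ξ₂ = 81.1 → ξ₂ = (1·200.6 − 81.1)/1 = 119.5 mol/min.
Outlet amounts (n = n₀ + Σ ν·ξ):
  D: 590 − 2(200.6) = 188.8
  A: 0 + 1(200.6) − 1(119.5) = 81.1
  B: 0 + 3(119.5) = 358.5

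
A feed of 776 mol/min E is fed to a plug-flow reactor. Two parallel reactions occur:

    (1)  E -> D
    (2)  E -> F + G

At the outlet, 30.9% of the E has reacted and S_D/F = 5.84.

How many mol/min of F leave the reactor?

35.1 mol/min

Conversion of E: E consumed = 0.309 × 776 = 239.8 mol/min = 1ξ₁ + 1ξ₂.
Selectivity: 1ξ₁ / (1ξ₂) = 5.84 → ξ₁ = 5.84 ξ₂.
Substitute: (1·5.84 + 1) ξ₂ = 239.8 → ξ₂ = 35.06 mol/min, ξ₁ = 204.7 mol/min.
Outlet amounts (n = n₀ + Σ ν·ξ):
  E: 776 − 1(204.7) − 1(35.06) = 536.2
  D: 0 + 1(204.7) = 204.7
  F: 0 + 1(35.06) = 35.06
  G: 0 + 1(35.06) = 35.06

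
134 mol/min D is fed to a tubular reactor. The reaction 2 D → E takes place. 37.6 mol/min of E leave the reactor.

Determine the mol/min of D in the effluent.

58.8 mol/min

For E: n = n₀ + 1ξ → 37.6 = 0 + 1ξ, giving ξ = 37.6 mol/min.
Outlet amounts (n = n₀ + ν ξ):
  D: 134 − 2(37.6) = 58.8
  E: 0 + 1(37.6) = 37.6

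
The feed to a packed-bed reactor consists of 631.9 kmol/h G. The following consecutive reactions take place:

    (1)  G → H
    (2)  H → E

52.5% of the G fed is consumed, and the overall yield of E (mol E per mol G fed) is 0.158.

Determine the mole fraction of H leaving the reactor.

0.367

Conversion of G: G consumed = 1ξ₁ = 0.525 × 631.9 → ξ₁ = 331.7 kmol/h.
Yield of E: 1ξ₂ / 631.9 = 0.158 → ξ₂ = 99.84 kmol/h.
Outlet amounts (n = n₀ + Σ ν·ξ):
  G: 631.9 − 1(331.7) = 300.2
  H: 0 + 1(331.7) − 1(99.84) = 231.9
  E: 0 + 1(99.84) = 99.84
Total out = 631.9 kmol/h; y_H = 231.9 / 631.9 = 0.367.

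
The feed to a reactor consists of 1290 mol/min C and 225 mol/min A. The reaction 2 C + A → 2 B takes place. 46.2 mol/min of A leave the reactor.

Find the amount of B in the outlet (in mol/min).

For A: n = n₀ − 1ξ → 46.2 = 225 − 1ξ, giving ξ = 178.8 mol/min.
Outlet amounts (n = n₀ + ν ξ):
  C: 1290 − 2(178.8) = 932.4
  A: 225 − 1(178.8) = 46.2
  B: 0 + 2(178.8) = 357.6

358 mol/min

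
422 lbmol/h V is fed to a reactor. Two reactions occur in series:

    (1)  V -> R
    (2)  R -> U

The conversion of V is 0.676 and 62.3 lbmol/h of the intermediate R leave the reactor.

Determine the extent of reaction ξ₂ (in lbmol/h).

ξ₂ = 223 lbmol/h

Conversion of V: V consumed = 1ξ₁ = 0.676 × 422 → ξ₁ = 285.3 lbmol/h.
R balance: n_R = 0 + 1ξ₁ − 1ξ₂ = 62.3 → ξ₂ = (1·285.3 − 62.3)/1 = 223 lbmol/h.
Outlet amounts (n = n₀ + Σ ν·ξ):
  V: 422 − 1(285.3) = 136.7
  R: 0 + 1(285.3) − 1(223) = 62.3
  U: 0 + 1(223) = 223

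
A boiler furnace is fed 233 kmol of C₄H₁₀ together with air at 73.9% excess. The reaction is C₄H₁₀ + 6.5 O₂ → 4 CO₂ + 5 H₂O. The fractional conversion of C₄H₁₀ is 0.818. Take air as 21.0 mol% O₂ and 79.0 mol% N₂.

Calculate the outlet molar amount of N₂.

Stoichiometric O₂ = 6.5 × 233 = 1514 kmol; O₂ fed = 1514 × 1.739 = 2634 kmol.
N₂ fed = 2634 × 79/21 = 9908 kmol.
Fuel reacted = 0.818 × 233 → ξ = 190.6 kmol.
Outlet (n = n₀ + ν ξ):
  C₄H₁₀: 233 − 1(190.6) = 42.41
  O₂: 2634 − 6.5(190.6) = 1395
  N₂: 9908 (inert)
  CO₂: 0 + 4(190.6) = 762.4
  H₂O: 0 + 5(190.6) = 953

9910 kmol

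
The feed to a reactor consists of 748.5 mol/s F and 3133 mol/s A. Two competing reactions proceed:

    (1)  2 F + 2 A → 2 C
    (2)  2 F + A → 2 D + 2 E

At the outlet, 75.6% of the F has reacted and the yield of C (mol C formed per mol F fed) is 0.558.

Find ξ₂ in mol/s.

ξ₂ = 74.1 mol/s

Yield of C: 2ξ₁ / 748.5 = 0.558 → ξ₁ = 208.8 mol/s.
Conversion of F: 2ξ₁ + 2ξ₂ = 0.756 × 748.5 = 565.9 → ξ₂ = 74.1 mol/s.
Outlet amounts (n = n₀ + Σ ν·ξ):
  F: 748.5 − 2(208.8) − 2(74.1) = 182.6
  A: 3133 − 2(208.8) − 1(74.1) = 2641
  C: 0 + 2(208.8) = 417.7
  D: 0 + 2(74.1) = 148.2
  E: 0 + 2(74.1) = 148.2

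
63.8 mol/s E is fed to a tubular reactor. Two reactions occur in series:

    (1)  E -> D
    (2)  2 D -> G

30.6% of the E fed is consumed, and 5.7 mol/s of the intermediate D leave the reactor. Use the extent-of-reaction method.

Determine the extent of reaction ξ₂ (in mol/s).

Conversion of E: E consumed = 1ξ₁ = 0.306 × 63.8 → ξ₁ = 19.52 mol/s.
D balance: n_D = 0 + 1ξ₁ − 2ξ₂ = 5.7 → ξ₂ = (1·19.52 − 5.7)/2 = 6.911 mol/s.
Outlet amounts (n = n₀ + Σ ν·ξ):
  E: 63.8 − 1(19.52) = 44.28
  D: 0 + 1(19.52) − 2(6.911) = 5.7
  G: 0 + 1(6.911) = 6.911

ξ₂ = 6.91 mol/s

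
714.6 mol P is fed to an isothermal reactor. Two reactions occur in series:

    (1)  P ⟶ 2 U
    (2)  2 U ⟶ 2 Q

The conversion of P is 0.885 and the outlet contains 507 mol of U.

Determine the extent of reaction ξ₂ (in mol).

ξ₂ = 379 mol

Conversion of P: P consumed = 1ξ₁ = 0.885 × 714.6 → ξ₁ = 632.4 mol.
U balance: n_U = 0 + 2ξ₁ − 2ξ₂ = 507 → ξ₂ = (2·632.4 − 507)/2 = 378.9 mol.
Outlet amounts (n = n₀ + Σ ν·ξ):
  P: 714.6 − 1(632.4) = 82.18
  U: 0 + 2(632.4) − 2(378.9) = 507
  Q: 0 + 2(378.9) = 757.8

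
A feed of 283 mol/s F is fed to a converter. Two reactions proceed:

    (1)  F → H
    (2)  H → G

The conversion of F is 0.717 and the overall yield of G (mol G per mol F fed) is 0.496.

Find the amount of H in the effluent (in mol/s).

62.5 mol/s

Conversion of F: F consumed = 1ξ₁ = 0.717 × 283 → ξ₁ = 202.9 mol/s.
Yield of G: 1ξ₂ / 283 = 0.496 → ξ₂ = 140.4 mol/s.
Outlet amounts (n = n₀ + Σ ν·ξ):
  F: 283 − 1(202.9) = 80.09
  H: 0 + 1(202.9) − 1(140.4) = 62.54
  G: 0 + 1(140.4) = 140.4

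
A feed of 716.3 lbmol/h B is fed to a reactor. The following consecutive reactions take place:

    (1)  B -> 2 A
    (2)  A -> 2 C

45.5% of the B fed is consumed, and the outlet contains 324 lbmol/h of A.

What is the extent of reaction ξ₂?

Conversion of B: B consumed = 1ξ₁ = 0.455 × 716.3 → ξ₁ = 325.9 lbmol/h.
A balance: n_A = 0 + 2ξ₁ − 1ξ₂ = 324 → ξ₂ = (2·325.9 − 324)/1 = 327.8 lbmol/h.
Outlet amounts (n = n₀ + Σ ν·ξ):
  B: 716.3 − 1(325.9) = 390.4
  A: 0 + 2(325.9) − 1(327.8) = 324
  C: 0 + 2(327.8) = 655.7

ξ₂ = 328 lbmol/h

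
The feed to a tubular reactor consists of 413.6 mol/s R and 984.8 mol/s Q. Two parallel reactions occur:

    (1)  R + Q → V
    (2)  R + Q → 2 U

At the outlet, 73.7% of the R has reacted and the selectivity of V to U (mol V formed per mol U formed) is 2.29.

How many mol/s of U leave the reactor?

109 mol/s

Conversion of R: R consumed = 0.737 × 413.6 = 304.8 mol/s = 1ξ₁ + 1ξ₂.
Selectivity: 1ξ₁ / (2ξ₂) = 2.29 → ξ₁ = 4.58 ξ₂.
Substitute: (1·4.58 + 1) ξ₂ = 304.8 → ξ₂ = 54.63 mol/s, ξ₁ = 250.2 mol/s.
Outlet amounts (n = n₀ + Σ ν·ξ):
  R: 413.6 − 1(250.2) − 1(54.63) = 108.8
  Q: 984.8 − 1(250.2) − 1(54.63) = 680
  V: 0 + 1(250.2) = 250.2
  U: 0 + 2(54.63) = 109.3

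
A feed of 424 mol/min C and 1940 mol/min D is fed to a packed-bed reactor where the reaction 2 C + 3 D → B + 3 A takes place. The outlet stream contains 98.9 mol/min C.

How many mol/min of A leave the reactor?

488 mol/min

For C: n = n₀ − 2ξ → 98.9 = 424 − 2ξ, giving ξ = 162.6 mol/min.
Outlet amounts (n = n₀ + ν ξ):
  C: 424 − 2(162.6) = 98.9
  D: 1940 − 3(162.6) = 1452
  B: 0 + 1(162.6) = 162.6
  A: 0 + 3(162.6) = 487.7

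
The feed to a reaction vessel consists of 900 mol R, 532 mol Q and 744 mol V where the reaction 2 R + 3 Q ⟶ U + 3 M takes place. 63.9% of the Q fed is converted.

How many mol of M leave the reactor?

Q reacted = 0.639 × 532 = 339.9 mol; ν_Q = −3, so ξ = 339.9/3 = 113.3 mol.
Outlet amounts (n = n₀ + ν ξ):
  R: 900 − 2(113.3) = 673.4
  Q: 532 − 3(113.3) = 192.1
  U: 0 + 1(113.3) = 113.3
  M: 0 + 3(113.3) = 339.9
  V: 744 (inert)

340 mol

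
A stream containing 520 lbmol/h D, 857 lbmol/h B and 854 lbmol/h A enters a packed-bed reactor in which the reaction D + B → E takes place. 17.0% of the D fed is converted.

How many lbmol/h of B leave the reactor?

D reacted = 0.17 × 520 = 88.4 lbmol/h; ν_D = −1, so ξ = 88.4/1 = 88.4 lbmol/h.
Outlet amounts (n = n₀ + ν ξ):
  D: 520 − 1(88.4) = 431.6
  B: 857 − 1(88.4) = 768.6
  E: 0 + 1(88.4) = 88.4
  A: 854 (inert)

769 lbmol/h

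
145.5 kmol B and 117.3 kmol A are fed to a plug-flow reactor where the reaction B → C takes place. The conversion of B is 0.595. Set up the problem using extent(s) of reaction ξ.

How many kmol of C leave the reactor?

B reacted = 0.595 × 145.5 = 86.57 kmol; ν_B = −1, so ξ = 86.57/1 = 86.57 kmol.
Outlet amounts (n = n₀ + ν ξ):
  B: 145.5 − 1(86.57) = 58.93
  C: 0 + 1(86.57) = 86.57
  A: 117.3 (inert)

86.6 kmol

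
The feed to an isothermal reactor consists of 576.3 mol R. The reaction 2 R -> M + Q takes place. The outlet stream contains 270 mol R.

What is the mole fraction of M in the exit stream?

For R: n = n₀ − 2ξ → 270 = 576.3 − 2ξ, giving ξ = 153.1 mol.
Outlet amounts (n = n₀ + ν ξ):
  R: 576.3 − 2(153.1) = 270
  M: 0 + 1(153.1) = 153.1
  Q: 0 + 1(153.1) = 153.1
Total out = 576.3 mol; y_M = 153.1 / 576.3 = 0.2657.

0.266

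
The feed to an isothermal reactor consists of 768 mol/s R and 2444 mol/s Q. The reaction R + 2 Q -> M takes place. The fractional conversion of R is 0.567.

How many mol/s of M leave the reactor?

R reacted = 0.567 × 768 = 435.5 mol/s; ν_R = −1, so ξ = 435.5/1 = 435.5 mol/s.
Outlet amounts (n = n₀ + ν ξ):
  R: 768 − 1(435.5) = 332.5
  Q: 2444 − 2(435.5) = 1573
  M: 0 + 1(435.5) = 435.5

435 mol/s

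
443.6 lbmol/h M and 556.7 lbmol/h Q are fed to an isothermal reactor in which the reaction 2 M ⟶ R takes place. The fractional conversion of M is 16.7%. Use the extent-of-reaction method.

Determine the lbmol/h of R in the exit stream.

37 lbmol/h

M reacted = 0.167 × 443.6 = 74.08 lbmol/h; ν_M = −2, so ξ = 74.08/2 = 37.04 lbmol/h.
Outlet amounts (n = n₀ + ν ξ):
  M: 443.6 − 2(37.04) = 369.5
  R: 0 + 1(37.04) = 37.04
  Q: 556.7 (inert)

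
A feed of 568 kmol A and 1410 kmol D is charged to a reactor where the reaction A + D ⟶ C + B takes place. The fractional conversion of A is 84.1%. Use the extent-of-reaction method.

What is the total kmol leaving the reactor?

A reacted = 0.841 × 568 = 477.7 kmol; ν_A = −1, so ξ = 477.7/1 = 477.7 kmol.
Outlet amounts (n = n₀ + ν ξ):
  A: 568 − 1(477.7) = 90.31
  D: 1410 − 1(477.7) = 932.3
  C: 0 + 1(477.7) = 477.7
  B: 0 + 1(477.7) = 477.7
Total out = 90.31 + 932.3 + 477.7 + 477.7 = 1978 kmol.

1980 kmol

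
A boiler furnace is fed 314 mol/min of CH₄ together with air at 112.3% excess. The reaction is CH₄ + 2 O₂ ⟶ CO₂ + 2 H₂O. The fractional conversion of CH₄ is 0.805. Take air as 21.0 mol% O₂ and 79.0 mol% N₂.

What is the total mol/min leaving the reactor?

6660 mol/min

Stoichiometric O₂ = 2 × 314 = 628 mol/min; O₂ fed = 628 × 2.123 = 1333 mol/min.
N₂ fed = 1333 × 79/21 = 5016 mol/min.
Fuel reacted = 0.805 × 314 → ξ = 252.8 mol/min.
Outlet (n = n₀ + ν ξ):
  CH₄: 314 − 1(252.8) = 61.23
  O₂: 1333 − 2(252.8) = 827.7
  N₂: 5016 (inert)
  CO₂: 0 + 1(252.8) = 252.8
  H₂O: 0 + 2(252.8) = 505.5
Total out = 61.23 + 827.7 + 5016 + 252.8 + 505.5 = 6663 mol/min.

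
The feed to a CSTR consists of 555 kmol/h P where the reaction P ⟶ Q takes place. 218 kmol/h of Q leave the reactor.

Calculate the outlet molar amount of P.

For Q: n = n₀ + 1ξ → 218 = 0 + 1ξ, giving ξ = 218 kmol/h.
Outlet amounts (n = n₀ + ν ξ):
  P: 555 − 1(218) = 337
  Q: 0 + 1(218) = 218

337 kmol/h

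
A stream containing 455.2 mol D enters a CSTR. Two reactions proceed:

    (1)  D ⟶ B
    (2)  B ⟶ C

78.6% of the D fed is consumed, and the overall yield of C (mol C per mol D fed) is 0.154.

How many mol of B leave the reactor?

Conversion of D: D consumed = 1ξ₁ = 0.786 × 455.2 → ξ₁ = 357.8 mol.
Yield of C: 1ξ₂ / 455.2 = 0.154 → ξ₂ = 70.1 mol.
Outlet amounts (n = n₀ + Σ ν·ξ):
  D: 455.2 − 1(357.8) = 97.41
  B: 0 + 1(357.8) − 1(70.1) = 287.7
  C: 0 + 1(70.1) = 70.1

288 mol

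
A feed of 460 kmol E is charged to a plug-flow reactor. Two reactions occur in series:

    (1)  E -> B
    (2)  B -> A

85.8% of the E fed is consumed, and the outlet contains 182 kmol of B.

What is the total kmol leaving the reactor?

460 kmol

Conversion of E: E consumed = 1ξ₁ = 0.858 × 460 → ξ₁ = 394.7 kmol.
B balance: n_B = 0 + 1ξ₁ − 1ξ₂ = 182 → ξ₂ = (1·394.7 − 182)/1 = 212.7 kmol.
Outlet amounts (n = n₀ + Σ ν·ξ):
  E: 460 − 1(394.7) = 65.32
  B: 0 + 1(394.7) − 1(212.7) = 182
  A: 0 + 1(212.7) = 212.7
Total out = 65.32 + 182 + 212.7 = 460 kmol.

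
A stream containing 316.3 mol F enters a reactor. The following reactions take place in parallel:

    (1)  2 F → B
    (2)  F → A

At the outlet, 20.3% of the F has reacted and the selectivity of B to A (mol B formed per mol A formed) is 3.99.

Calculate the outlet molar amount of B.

28.5 mol

Conversion of F: F consumed = 0.203 × 316.3 = 64.21 mol = 2ξ₁ + 1ξ₂.
Selectivity: 1ξ₁ / (1ξ₂) = 3.99 → ξ₁ = 3.99 ξ₂.
Substitute: (2·3.99 + 1) ξ₂ = 64.21 → ξ₂ = 7.15 mol, ξ₁ = 28.53 mol.
Outlet amounts (n = n₀ + Σ ν·ξ):
  F: 316.3 − 2(28.53) − 1(7.15) = 252.1
  B: 0 + 1(28.53) = 28.53
  A: 0 + 1(7.15) = 7.15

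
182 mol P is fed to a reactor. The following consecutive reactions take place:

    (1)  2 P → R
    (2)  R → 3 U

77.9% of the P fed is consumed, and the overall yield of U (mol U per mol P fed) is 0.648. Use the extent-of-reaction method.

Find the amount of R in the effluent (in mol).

Conversion of P: P consumed = 2ξ₁ = 0.779 × 182 → ξ₁ = 70.89 mol.
Yield of U: 3ξ₂ / 182 = 0.648 → ξ₂ = 39.31 mol.
Outlet amounts (n = n₀ + Σ ν·ξ):
  P: 182 − 2(70.89) = 40.22
  R: 0 + 1(70.89) − 1(39.31) = 31.58
  U: 0 + 3(39.31) = 117.9

31.6 mol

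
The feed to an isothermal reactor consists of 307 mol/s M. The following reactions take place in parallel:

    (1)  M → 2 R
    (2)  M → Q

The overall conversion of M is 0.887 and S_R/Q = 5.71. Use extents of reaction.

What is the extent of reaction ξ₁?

Conversion of M: M consumed = 0.887 × 307 = 272.3 mol/s = 1ξ₁ + 1ξ₂.
Selectivity: 2ξ₁ / (1ξ₂) = 5.71 → ξ₁ = 2.855 ξ₂.
Substitute: (1·2.855 + 1) ξ₂ = 272.3 → ξ₂ = 70.64 mol/s, ξ₁ = 201.7 mol/s.
Outlet amounts (n = n₀ + Σ ν·ξ):
  M: 307 − 1(201.7) − 1(70.64) = 34.69
  R: 0 + 2(201.7) = 403.3
  Q: 0 + 1(70.64) = 70.64

ξ₁ = 202 mol/s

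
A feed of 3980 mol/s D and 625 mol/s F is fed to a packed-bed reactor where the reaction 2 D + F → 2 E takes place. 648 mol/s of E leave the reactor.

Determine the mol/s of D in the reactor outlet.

For E: n = n₀ + 2ξ → 648 = 0 + 2ξ, giving ξ = 324 mol/s.
Outlet amounts (n = n₀ + ν ξ):
  D: 3980 − 2(324) = 3332
  F: 625 − 1(324) = 301
  E: 0 + 2(324) = 648

3330 mol/s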